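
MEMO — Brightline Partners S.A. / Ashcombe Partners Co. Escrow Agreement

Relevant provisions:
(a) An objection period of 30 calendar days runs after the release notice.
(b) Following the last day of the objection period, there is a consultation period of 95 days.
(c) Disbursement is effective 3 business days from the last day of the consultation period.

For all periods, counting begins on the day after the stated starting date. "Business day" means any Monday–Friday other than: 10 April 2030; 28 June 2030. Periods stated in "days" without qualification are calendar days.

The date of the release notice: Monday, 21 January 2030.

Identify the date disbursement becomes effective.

The last day of the objection period: 21 January 2030 + 30 days = 20 February 2030.
The last day of the consultation period: 95 calendar days after 20 February 2030 is 26 May 2030.
From Sunday, 26 May 2030, 3 business days (May 27, May 28, May 29, skipping weekends) brings us to Wednesday, 29 May 2030, which is the date disbursement becomes effective.

29 May 2030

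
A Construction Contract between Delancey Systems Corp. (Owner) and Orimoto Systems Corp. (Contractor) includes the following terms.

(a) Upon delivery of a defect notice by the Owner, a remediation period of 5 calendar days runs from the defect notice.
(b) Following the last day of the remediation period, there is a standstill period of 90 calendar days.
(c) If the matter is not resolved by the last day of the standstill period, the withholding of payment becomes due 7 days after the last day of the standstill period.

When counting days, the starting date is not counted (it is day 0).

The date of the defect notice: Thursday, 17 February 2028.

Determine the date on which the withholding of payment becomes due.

29 May 2028

Adding 5 calendar days to 17 February 2028 gives 22 February 2028, which is the last day of the remediation period.
The last day of the standstill period: 90 calendar days after 22 February 2028 is 22 May 2028.
The date on which the withholding of payment becomes due: 22 May 2028 + 7 days = 29 May 2028.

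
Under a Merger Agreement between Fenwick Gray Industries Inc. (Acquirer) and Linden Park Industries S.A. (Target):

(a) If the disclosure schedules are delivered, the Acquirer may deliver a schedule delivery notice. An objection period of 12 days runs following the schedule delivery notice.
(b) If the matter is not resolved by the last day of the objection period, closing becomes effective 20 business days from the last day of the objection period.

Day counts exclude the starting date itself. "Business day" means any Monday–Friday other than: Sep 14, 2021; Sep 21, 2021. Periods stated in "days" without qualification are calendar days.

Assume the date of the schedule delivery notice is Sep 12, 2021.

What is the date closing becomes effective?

Adding 12 calendar days to Sep 12, 2021 gives Sep 24, 2021, which is the last day of the objection period.
The date closing becomes effective: 20 business days after Friday, Sep 24, 2021, skipping weekends — Sep 27, Sep 28, Sep 29, Sep 30, …, Oct 20, Oct 21, Oct 22 — lands on Friday, Oct 22, 2021.

Oct 22, 2021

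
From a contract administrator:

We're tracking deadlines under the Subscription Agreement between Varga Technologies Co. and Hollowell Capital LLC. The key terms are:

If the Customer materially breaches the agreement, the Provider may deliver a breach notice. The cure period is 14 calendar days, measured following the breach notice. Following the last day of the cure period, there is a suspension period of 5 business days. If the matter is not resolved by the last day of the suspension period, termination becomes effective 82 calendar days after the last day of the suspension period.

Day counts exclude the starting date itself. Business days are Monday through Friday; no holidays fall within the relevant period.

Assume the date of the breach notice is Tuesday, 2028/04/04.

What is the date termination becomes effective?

2028/07/16

The last day of the cure period: 2028/04/04 + 14 days = 2028/04/18.
The last day of the suspension period: counting 5 business days from Tuesday, 2028/04/18 (Apr 19, Apr 20, Apr 21, Apr 24, Apr 25, skipping weekends) reaches Tuesday, 2028/04/25.
The date termination becomes effective: 2028/04/25 + 82 days = 2028/07/16.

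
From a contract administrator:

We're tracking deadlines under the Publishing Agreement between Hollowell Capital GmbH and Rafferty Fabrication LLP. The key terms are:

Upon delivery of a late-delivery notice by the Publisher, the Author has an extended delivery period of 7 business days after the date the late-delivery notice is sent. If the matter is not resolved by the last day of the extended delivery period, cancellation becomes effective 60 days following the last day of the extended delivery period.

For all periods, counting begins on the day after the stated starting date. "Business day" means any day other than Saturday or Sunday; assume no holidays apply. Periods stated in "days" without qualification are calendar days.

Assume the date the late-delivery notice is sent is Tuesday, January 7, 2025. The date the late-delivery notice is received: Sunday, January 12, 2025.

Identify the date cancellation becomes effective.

March 17, 2025

The last day of the extended delivery period: counting 7 business days from Tuesday, January 7, 2025 (Jan 8, Jan 9, Jan 10, Jan 13, Jan 14, Jan 15, Jan 16, skipping weekends) reaches Thursday, January 16, 2025.
The date cancellation becomes effective: 60 calendar days after January 16, 2025 is March 17, 2025.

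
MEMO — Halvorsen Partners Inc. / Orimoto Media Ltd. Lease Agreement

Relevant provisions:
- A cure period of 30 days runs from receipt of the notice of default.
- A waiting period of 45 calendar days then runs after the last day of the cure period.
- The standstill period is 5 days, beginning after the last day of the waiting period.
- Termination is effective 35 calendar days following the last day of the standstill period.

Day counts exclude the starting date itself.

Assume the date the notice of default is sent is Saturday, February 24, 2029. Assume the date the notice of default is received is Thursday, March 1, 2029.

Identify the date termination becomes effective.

The last day of the cure period: 30 calendar days after March 1, 2029 is March 31, 2029.
The last day of the waiting period: March 31, 2029 + 45 days = May 15, 2029.
The last day of the standstill period: May 15, 2029 + 5 days = May 20, 2029.
Adding 35 calendar days to May 20, 2029 gives June 24, 2029, which is the date termination becomes effective.

June 24, 2029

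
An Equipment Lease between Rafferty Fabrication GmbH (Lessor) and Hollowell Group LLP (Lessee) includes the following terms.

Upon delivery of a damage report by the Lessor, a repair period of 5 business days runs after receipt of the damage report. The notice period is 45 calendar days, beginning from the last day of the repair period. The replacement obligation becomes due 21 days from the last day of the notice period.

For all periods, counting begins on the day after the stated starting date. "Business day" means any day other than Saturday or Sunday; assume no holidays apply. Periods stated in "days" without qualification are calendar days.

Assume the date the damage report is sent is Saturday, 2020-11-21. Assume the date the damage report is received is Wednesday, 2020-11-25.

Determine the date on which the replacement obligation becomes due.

2021-02-06

The last day of the repair period: 5 business days after Wednesday, 2020-11-25, skipping weekends — Nov 26, Nov 27, Nov 30, Dec 1, Dec 2 — lands on Wednesday, 2020-12-02.
The last day of the notice period: 2020-12-02 + 45 days = 2021-01-16.
The date on which the replacement obligation becomes due: 2021-01-16 + 21 days = 2021-02-06.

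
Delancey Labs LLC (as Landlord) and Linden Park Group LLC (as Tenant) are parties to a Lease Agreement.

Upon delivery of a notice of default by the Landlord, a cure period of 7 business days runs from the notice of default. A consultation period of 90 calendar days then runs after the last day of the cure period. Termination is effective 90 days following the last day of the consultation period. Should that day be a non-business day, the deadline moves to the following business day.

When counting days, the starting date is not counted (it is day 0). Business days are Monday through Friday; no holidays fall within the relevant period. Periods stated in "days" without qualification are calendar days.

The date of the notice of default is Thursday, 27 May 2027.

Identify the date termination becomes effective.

From Thursday, 27 May 2027, 7 business days (May 28, May 31, Jun 1, Jun 2, Jun 3, Jun 4, Jun 7, skipping weekends) brings us to Monday, 7 June 2027, which is the last day of the cure period.
Adding 90 calendar days to 7 June 2027 gives 5 September 2027, which is the last day of the consultation period.
The date termination becomes effective: 90 calendar days after 5 September 2027 is 4 December 2027. That falls on a Saturday, so it rolls to the next business day, Monday, 6 December 2027.

6 December 2027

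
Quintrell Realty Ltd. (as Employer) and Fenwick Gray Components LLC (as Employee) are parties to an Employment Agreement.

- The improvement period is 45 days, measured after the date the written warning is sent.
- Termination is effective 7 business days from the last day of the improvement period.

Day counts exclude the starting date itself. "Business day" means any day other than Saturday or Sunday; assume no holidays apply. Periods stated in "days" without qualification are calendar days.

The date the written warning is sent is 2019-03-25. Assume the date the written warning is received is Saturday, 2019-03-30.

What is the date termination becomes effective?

Adding 45 calendar days to 2019-03-25 gives 2019-05-09, which is the last day of the improvement period.
From Thursday, 2019-05-09, 7 business days (May 10, May 13, May 14, May 15, May 16, May 17, May 20, skipping weekends) brings us to Monday, 2019-05-20, which is the date termination becomes effective.

2019-05-20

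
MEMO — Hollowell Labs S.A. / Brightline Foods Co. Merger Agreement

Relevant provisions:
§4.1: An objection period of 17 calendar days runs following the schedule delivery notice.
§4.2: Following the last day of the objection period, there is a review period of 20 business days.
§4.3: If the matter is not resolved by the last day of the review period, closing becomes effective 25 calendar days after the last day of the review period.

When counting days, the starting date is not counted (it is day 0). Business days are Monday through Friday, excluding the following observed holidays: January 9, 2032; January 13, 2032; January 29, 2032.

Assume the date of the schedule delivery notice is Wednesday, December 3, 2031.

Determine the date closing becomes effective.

February 14, 2032

Adding 17 calendar days to December 3, 2031 gives December 20, 2031, which is the last day of the objection period.
From Saturday, December 20, 2031, 20 business days (Dec 22, Dec 23, Dec 24, Dec 25, …, Jan 16, Jan 19, Jan 20, skipping weekends and the listed holidays on Jan 9, Jan 13) brings us to Tuesday, January 20, 2032, which is the last day of the review period.
The date closing becomes effective: 25 calendar days after January 20, 2032 is February 14, 2032.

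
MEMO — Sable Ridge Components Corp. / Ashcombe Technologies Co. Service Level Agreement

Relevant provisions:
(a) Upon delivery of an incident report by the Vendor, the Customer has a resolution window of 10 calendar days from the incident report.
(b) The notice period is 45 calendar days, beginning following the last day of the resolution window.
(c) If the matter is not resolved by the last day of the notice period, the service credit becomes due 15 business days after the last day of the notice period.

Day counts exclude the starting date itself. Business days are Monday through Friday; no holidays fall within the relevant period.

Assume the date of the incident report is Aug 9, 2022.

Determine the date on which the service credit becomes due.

Oct 24, 2022

The last day of the resolution window: 10 calendar days after Aug 9, 2022 is Aug 19, 2022.
The last day of the notice period: Aug 19, 2022 + 45 days = Oct 3, 2022.
From Monday, Oct 3, 2022, 15 business days (Oct 4, Oct 5, Oct 6, Oct 7, …, Oct 20, Oct 21, Oct 24, skipping weekends) brings us to Monday, Oct 24, 2022, which is the date on which the service credit becomes due.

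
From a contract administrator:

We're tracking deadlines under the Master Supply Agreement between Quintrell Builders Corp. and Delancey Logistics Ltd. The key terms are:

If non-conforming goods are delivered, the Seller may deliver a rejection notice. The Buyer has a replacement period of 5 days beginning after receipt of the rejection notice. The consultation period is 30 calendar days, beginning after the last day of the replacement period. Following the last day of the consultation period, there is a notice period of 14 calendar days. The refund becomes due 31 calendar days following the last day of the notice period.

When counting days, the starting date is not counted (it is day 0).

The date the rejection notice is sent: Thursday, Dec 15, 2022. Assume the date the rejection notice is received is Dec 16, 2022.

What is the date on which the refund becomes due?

Mar 6, 2023

Adding 5 calendar days to Dec 16, 2022 gives Dec 21, 2022, which is the last day of the replacement period.
The last day of the consultation period: 30 calendar days after Dec 21, 2022 is Jan 20, 2023.
The last day of the notice period: 14 calendar days after Jan 20, 2023 is Feb 3, 2023.
The date on which the refund becomes due: Feb 3, 2023 + 31 days = Mar 6, 2023.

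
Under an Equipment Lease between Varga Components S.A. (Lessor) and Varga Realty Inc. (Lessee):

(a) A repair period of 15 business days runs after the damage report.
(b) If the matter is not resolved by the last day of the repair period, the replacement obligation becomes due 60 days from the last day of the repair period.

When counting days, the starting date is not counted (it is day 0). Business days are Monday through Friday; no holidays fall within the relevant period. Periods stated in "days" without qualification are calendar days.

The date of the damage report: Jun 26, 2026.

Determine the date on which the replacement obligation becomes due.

From Friday, Jun 26, 2026, 15 business days (Jun 29, Jun 30, Jul 1, Jul 2, …, Jul 15, Jul 16, Jul 17, skipping weekends) brings us to Friday, Jul 17, 2026, which is the last day of the repair period.
Adding 60 calendar days to Jul 17, 2026 gives Sep 15, 2026, which is the date on which the replacement obligation becomes due.

Sep 15, 2026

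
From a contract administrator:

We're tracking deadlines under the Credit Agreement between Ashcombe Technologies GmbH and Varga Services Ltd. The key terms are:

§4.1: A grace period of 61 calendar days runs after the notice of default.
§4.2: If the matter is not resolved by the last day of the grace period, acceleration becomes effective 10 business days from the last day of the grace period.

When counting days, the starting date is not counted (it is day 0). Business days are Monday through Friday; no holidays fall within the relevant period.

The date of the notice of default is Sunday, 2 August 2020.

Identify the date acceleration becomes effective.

16 October 2020

The last day of the grace period: 2 August 2020 + 61 days = 2 October 2020.
From Friday, 2 October 2020, 10 business days (Oct 5, Oct 6, Oct 7, Oct 8, Oct 9, Oct 12, Oct 13, Oct 14, Oct 15, Oct 16, skipping weekends) brings us to Friday, 16 October 2020, which is the date acceleration becomes effective.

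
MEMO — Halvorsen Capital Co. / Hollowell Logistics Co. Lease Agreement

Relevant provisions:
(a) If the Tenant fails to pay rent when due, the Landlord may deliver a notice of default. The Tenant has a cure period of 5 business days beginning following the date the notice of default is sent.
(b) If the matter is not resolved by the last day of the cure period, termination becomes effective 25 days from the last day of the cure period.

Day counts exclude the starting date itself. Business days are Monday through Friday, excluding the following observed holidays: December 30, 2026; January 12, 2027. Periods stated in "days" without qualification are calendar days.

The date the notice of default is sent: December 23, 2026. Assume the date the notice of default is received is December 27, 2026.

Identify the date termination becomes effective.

The last day of the cure period: 5 business days after Wednesday, December 23, 2026, skipping weekends and the listed holiday on Dec 30 — Dec 24, Dec 25, Dec 28, Dec 29, Dec 31 — lands on Thursday, December 31, 2026.
Adding 25 calendar days to December 31, 2026 gives January 25, 2027, which is the date termination becomes effective.

January 25, 2027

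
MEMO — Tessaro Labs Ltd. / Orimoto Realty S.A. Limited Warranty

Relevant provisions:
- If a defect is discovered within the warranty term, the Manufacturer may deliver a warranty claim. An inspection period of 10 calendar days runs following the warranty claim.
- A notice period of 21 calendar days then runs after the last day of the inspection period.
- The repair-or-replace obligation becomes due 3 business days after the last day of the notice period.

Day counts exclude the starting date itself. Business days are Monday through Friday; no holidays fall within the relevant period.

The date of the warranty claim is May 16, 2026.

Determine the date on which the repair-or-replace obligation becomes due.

June 19, 2026

The last day of the inspection period: 10 calendar days after May 16, 2026 is May 26, 2026.
The last day of the notice period: May 26, 2026 + 21 days = June 16, 2026.
The date on which the repair-or-replace obligation becomes due: 3 business days after Tuesday, June 16, 2026, skipping weekends — Jun 17, Jun 18, Jun 19 — lands on Friday, June 19, 2026.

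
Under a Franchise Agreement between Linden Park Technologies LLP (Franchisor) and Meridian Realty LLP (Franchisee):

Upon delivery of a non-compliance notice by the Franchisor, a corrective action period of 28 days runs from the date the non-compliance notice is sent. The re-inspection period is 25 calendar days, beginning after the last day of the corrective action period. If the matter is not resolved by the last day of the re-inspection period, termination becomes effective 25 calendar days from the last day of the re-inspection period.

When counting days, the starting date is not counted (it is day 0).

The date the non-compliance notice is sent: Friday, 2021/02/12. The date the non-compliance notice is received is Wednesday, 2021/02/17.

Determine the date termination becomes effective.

Adding 28 calendar days to 2021/02/12 gives 2021/03/12, which is the last day of the corrective action period.
The last day of the re-inspection period: 25 calendar days after 2021/03/12 is 2021/04/06.
The date termination becomes effective: 2021/04/06 + 25 days = 2021/05/01.

2021/05/01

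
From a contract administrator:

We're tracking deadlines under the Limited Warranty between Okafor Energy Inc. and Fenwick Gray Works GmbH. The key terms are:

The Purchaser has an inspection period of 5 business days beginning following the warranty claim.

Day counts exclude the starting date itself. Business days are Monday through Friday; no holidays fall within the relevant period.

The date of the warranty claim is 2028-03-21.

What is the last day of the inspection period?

2028-03-28

The last day of the inspection period: counting 5 business days from Tuesday, 2028-03-21 (Mar 22, Mar 23, Mar 24, Mar 27, Mar 28, skipping weekends) reaches Tuesday, 2028-03-28.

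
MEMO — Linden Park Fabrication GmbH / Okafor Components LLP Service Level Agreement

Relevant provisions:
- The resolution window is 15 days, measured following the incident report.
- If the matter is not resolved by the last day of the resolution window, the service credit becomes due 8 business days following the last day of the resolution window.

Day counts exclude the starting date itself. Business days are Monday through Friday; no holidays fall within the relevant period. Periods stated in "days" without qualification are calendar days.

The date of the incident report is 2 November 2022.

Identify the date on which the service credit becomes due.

Adding 15 calendar days to 2 November 2022 gives 17 November 2022, which is the last day of the resolution window.
The date on which the service credit becomes due: 8 business days after Thursday, 17 November 2022, skipping weekends — Nov 18, Nov 21, Nov 22, Nov 23, Nov 24, Nov 25, Nov 28, Nov 29 — lands on Tuesday, 29 November 2022.

29 November 2022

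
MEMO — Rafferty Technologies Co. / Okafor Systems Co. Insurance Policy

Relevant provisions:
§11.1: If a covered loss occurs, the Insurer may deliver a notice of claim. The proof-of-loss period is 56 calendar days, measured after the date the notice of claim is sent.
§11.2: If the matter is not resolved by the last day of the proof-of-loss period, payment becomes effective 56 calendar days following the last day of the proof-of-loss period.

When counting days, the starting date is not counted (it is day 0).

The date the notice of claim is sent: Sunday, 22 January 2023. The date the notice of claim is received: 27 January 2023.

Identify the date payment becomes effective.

14 May 2023

The last day of the proof-of-loss period: 22 January 2023 + 56 days = 19 March 2023.
The date payment becomes effective: 19 March 2023 + 56 days = 14 May 2023.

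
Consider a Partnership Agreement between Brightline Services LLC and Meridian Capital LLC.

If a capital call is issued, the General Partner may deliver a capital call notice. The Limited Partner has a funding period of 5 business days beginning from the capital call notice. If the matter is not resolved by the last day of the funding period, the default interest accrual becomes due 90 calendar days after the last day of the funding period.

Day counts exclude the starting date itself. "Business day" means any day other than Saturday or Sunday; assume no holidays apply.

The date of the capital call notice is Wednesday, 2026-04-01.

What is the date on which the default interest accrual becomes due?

2026-07-07

From Wednesday, 2026-04-01, 5 business days (Apr 2, Apr 3, Apr 6, Apr 7, Apr 8, skipping weekends) brings us to Wednesday, 2026-04-08, which is the last day of the funding period.
The date on which the default interest accrual becomes due: 2026-04-08 + 90 days = 2026-07-07.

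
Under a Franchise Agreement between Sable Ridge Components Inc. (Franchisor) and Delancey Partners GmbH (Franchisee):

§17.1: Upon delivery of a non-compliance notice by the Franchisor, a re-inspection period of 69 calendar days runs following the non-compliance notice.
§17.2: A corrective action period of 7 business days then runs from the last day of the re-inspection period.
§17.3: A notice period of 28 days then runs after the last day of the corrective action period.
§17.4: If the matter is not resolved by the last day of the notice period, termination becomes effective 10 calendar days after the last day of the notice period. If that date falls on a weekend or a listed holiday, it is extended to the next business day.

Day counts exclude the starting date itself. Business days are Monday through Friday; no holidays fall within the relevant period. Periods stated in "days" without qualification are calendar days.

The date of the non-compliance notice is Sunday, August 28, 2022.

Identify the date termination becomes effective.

Adding 69 calendar days to August 28, 2022 gives November 5, 2022, which is the last day of the re-inspection period.
From Saturday, November 5, 2022, 7 business days (Nov 7, Nov 8, Nov 9, Nov 10, Nov 11, Nov 14, Nov 15, skipping weekends) brings us to Tuesday, November 15, 2022, which is the last day of the corrective action period.
Adding 28 calendar days to November 15, 2022 gives December 13, 2022, which is the last day of the notice period.
The date termination becomes effective: December 13, 2022 + 10 days = December 23, 2022. December 23, 2022 is a Friday, so no roll-forward applies.

December 23, 2022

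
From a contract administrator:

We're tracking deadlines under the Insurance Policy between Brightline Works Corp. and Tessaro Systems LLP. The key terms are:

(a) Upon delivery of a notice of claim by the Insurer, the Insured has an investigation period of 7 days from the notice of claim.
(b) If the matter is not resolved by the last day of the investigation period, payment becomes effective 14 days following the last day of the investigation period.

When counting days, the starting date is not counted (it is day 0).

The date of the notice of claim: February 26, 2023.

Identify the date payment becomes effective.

Adding 7 calendar days to February 26, 2023 gives March 5, 2023, which is the last day of the investigation period.
Adding 14 calendar days to March 5, 2023 gives March 19, 2023, which is the date payment becomes effective.

March 19, 2023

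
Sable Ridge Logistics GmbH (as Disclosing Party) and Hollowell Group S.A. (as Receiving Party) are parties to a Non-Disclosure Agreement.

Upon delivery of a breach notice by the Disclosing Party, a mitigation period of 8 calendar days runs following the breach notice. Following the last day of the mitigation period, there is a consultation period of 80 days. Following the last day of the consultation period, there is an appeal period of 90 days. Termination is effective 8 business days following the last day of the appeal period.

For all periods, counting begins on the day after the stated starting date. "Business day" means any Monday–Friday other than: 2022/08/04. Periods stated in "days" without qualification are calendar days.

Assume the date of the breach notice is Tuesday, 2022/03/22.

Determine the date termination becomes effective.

2022/09/28

The last day of the mitigation period: 2022/03/22 + 8 days = 2022/03/30.
Adding 80 calendar days to 2022/03/30 gives 2022/06/18, which is the last day of the consultation period.
Adding 90 calendar days to 2022/06/18 gives 2022/09/16, which is the last day of the appeal period.
The date termination becomes effective: 8 business days after Friday, 2022/09/16, skipping weekends — Sep 19, Sep 20, Sep 21, Sep 22, Sep 23, Sep 26, Sep 27, Sep 28 — lands on Wednesday, 2022/09/28.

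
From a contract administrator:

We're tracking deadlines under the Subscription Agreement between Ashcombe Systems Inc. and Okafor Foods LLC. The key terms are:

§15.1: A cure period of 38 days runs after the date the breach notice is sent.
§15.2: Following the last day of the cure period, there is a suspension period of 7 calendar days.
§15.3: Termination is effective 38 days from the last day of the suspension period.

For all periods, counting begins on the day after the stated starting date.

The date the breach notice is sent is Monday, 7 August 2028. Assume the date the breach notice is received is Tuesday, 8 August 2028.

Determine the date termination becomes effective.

29 October 2028

The last day of the cure period: 38 calendar days after 7 August 2028 is 14 September 2028.
Adding 7 calendar days to 14 September 2028 gives 21 September 2028, which is the last day of the suspension period.
The date termination becomes effective: 21 September 2028 + 38 days = 29 October 2028.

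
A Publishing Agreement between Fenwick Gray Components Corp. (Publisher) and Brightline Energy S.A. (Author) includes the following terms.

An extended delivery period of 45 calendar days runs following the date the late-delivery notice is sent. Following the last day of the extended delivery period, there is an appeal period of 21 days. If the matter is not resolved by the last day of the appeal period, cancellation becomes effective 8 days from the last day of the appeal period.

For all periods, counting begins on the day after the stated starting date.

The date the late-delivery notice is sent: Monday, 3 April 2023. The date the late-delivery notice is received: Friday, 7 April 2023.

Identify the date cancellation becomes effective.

Adding 45 calendar days to 3 April 2023 gives 18 May 2023, which is the last day of the extended delivery period.
The last day of the appeal period: 21 calendar days after 18 May 2023 is 8 June 2023.
The date cancellation becomes effective: 8 calendar days after 8 June 2023 is 16 June 2023.

16 June 2023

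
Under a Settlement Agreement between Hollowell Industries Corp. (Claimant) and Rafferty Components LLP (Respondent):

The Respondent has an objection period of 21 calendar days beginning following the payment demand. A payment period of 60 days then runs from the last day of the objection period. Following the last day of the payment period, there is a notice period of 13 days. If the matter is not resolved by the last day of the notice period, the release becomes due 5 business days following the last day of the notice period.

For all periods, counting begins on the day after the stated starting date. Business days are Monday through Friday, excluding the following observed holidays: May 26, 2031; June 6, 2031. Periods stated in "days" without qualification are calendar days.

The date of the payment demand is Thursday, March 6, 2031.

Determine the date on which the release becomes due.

The last day of the objection period: 21 calendar days after March 6, 2031 is March 27, 2031.
The last day of the payment period: 60 calendar days after March 27, 2031 is May 26, 2031.
Adding 13 calendar days to May 26, 2031 gives June 8, 2031, which is the last day of the notice period.
From Sunday, June 8, 2031, 5 business days (Jun 9, Jun 10, Jun 11, Jun 12, Jun 13, skipping weekends) brings us to Friday, June 13, 2031, which is the date on which the release becomes due.

June 13, 2031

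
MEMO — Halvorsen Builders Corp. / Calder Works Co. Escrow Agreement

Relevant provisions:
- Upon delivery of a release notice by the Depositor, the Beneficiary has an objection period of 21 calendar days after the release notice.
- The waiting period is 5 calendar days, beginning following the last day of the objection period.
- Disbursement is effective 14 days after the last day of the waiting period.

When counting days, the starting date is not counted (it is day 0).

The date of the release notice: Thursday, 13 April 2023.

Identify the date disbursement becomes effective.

23 May 2023

The last day of the objection period: 21 calendar days after 13 April 2023 is 4 May 2023.
The last day of the waiting period: 4 May 2023 + 5 days = 9 May 2023.
Adding 14 calendar days to 9 May 2023 gives 23 May 2023, which is the date disbursement becomes effective.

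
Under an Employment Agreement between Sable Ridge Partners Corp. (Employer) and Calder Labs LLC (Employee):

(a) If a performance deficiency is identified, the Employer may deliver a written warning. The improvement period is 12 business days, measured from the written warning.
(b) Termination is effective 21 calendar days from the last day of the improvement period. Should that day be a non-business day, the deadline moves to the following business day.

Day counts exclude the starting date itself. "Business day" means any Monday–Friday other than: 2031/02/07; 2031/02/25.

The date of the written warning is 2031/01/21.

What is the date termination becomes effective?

2031/02/27

The last day of the improvement period: counting 12 business days from Tuesday, 2031/01/21 (Jan 22, Jan 23, Jan 24, Jan 27, …, Feb 4, Feb 5, Feb 6, skipping weekends) reaches Thursday, 2031/02/06.
The date termination becomes effective: 2031/02/06 + 21 days = 2031/02/27. 2031/02/27 is a Thursday and is not a listed holiday, so no roll-forward applies.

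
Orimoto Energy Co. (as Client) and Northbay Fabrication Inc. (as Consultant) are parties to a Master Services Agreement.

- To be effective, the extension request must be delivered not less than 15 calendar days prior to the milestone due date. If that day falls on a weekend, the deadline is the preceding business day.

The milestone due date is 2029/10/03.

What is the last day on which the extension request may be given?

Counting back 15 calendar days from 2029/10/03 gives 2029/09/18. That is a Tuesday, so no adjustment is needed.

2029/09/18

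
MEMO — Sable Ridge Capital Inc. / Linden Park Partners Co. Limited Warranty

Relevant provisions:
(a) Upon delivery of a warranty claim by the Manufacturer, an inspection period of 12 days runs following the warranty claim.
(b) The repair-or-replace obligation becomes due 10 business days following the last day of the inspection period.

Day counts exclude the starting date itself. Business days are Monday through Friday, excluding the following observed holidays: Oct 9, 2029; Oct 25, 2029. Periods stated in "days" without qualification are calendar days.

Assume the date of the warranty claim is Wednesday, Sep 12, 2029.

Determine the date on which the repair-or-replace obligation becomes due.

The last day of the inspection period: Sep 12, 2029 + 12 days = Sep 24, 2029.
The date on which the repair-or-replace obligation becomes due: 10 business days after Monday, Sep 24, 2029, skipping weekends — Sep 25, Sep 26, Sep 27, Sep 28, Oct 1, Oct 2, Oct 3, Oct 4, Oct 5, Oct 8 — lands on Monday, Oct 8, 2029.

Oct 8, 2029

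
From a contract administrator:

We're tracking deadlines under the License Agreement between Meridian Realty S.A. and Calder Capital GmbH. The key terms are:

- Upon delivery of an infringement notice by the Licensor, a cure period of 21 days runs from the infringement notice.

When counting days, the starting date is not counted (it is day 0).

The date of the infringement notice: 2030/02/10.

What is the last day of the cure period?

2030/03/03

The last day of the cure period: 21 calendar days after 2030/02/10 is 2030/03/03.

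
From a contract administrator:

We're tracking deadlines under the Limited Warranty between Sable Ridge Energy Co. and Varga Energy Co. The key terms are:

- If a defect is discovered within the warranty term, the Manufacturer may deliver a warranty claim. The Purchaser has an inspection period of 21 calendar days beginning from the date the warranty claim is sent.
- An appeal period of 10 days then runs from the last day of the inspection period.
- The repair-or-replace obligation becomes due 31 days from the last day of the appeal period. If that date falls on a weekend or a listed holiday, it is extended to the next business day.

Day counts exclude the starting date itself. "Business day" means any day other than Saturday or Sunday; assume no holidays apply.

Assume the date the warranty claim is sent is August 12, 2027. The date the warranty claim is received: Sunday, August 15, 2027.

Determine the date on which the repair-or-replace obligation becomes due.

Adding 21 calendar days to August 12, 2027 gives September 2, 2027, which is the last day of the inspection period.
The last day of the appeal period: September 2, 2027 + 10 days = September 12, 2027.
Adding 31 calendar days to September 12, 2027 gives October 13, 2027, which is the date on which the repair-or-replace obligation becomes due. October 13, 2027 is a Wednesday, so no roll-forward applies.

October 13, 2027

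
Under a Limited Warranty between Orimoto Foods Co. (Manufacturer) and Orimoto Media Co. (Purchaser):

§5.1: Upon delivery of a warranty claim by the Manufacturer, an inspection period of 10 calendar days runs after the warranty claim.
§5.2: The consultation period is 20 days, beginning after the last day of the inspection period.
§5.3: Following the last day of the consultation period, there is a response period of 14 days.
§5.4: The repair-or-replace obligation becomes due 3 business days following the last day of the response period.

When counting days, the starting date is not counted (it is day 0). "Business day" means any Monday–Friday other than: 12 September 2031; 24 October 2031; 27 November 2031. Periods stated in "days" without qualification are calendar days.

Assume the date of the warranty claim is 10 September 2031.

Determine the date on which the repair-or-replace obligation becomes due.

The last day of the inspection period: 10 September 2031 + 10 days = 20 September 2031.
The last day of the consultation period: 20 calendar days after 20 September 2031 is 10 October 2031.
Adding 14 calendar days to 10 October 2031 gives 24 October 2031, which is the last day of the response period.
The date on which the repair-or-replace obligation becomes due: counting 3 business days from Friday, 24 October 2031 (Oct 27, Oct 28, Oct 29, skipping weekends) reaches Wednesday, 29 October 2031.

29 October 2031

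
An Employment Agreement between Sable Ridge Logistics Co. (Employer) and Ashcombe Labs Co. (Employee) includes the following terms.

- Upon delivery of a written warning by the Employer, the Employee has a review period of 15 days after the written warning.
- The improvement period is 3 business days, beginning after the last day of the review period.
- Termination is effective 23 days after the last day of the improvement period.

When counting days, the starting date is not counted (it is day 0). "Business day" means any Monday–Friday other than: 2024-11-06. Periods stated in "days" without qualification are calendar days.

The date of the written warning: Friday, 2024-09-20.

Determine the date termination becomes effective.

2024-11-01

Adding 15 calendar days to 2024-09-20 gives 2024-10-05, which is the last day of the review period.
The last day of the improvement period: 3 business days after Saturday, 2024-10-05, skipping weekends — Oct 7, Oct 8, Oct 9 — lands on Wednesday, 2024-10-09.
Adding 23 calendar days to 2024-10-09 gives 2024-11-01, which is the date termination becomes effective.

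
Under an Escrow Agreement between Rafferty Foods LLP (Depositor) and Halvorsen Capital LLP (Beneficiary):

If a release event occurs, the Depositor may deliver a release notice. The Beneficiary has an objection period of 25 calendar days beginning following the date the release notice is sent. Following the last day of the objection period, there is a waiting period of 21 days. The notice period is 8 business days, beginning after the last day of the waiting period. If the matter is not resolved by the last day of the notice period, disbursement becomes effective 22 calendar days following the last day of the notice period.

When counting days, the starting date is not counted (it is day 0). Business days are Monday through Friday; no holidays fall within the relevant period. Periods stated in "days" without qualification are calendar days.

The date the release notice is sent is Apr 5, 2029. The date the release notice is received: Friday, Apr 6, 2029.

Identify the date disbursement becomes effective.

Adding 25 calendar days to Apr 5, 2029 gives Apr 30, 2029, which is the last day of the objection period.
The last day of the waiting period: Apr 30, 2029 + 21 days = May 21, 2029.
The last day of the notice period: 8 business days after Monday, May 21, 2029, skipping weekends — May 22, May 23, May 24, May 25, May 28, May 29, May 30, May 31 — lands on Thursday, May 31, 2029.
The date disbursement becomes effective: 22 calendar days after May 31, 2029 is Jun 22, 2029.

Jun 22, 2029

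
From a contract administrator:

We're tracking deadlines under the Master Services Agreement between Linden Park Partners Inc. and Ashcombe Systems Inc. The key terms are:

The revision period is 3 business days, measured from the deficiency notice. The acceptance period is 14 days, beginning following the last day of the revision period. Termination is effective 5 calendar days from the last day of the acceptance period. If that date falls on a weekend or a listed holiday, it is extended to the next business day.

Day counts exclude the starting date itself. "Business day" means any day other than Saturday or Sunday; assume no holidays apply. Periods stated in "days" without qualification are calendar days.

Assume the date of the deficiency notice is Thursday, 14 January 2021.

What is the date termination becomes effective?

8 February 2021

From Thursday, 14 January 2021, 3 business days (Jan 15, Jan 18, Jan 19, skipping weekends) brings us to Tuesday, 19 January 2021, which is the last day of the revision period.
The last day of the acceptance period: 14 calendar days after 19 January 2021 is 2 February 2021.
Adding 5 calendar days to 2 February 2021 gives 7 February 2021, which is the date termination becomes effective. That falls on a Sunday, so it rolls to the next business day, Monday, 8 February 2021.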